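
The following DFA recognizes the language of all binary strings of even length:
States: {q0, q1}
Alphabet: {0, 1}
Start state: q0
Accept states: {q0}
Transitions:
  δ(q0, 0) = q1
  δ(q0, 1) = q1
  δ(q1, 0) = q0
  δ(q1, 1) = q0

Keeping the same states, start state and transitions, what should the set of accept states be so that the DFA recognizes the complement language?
The DFA is complete (every state has a transition on every symbol), so the complement
is recognized by the same DFA with accepting and non-accepting states swapped.
Original accept states: {q0}
Complement accept states = All states - Original accept states
= {q0, q1} - {q0}
= {q1}
Complement language: strings of ODD length

Final answer: {q1}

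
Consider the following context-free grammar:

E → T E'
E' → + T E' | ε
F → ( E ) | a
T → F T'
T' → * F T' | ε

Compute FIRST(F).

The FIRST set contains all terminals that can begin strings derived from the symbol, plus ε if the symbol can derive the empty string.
FIRST(F): F → ( E ) contributes '(' and F → a contributes 'a', so FIRST(F) = {(, a}. F is not nullable.

Final answer: {(, a}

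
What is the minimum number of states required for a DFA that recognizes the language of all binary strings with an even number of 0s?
Language: binary strings with an even number of 0s
Lower bound (Myhill–Nerode): the prefixes ε, 0 are pairwise distinguishable:
  ε vs 0: suffix ε distinguishes them (ε has zero 0s (accepted), 0 has one 0 (rejected))
So any DFA needs at least 2 states.
Upper bound: a DFA with 2 states exists (one state per class above).
Minimum states: 2

Final answer: 2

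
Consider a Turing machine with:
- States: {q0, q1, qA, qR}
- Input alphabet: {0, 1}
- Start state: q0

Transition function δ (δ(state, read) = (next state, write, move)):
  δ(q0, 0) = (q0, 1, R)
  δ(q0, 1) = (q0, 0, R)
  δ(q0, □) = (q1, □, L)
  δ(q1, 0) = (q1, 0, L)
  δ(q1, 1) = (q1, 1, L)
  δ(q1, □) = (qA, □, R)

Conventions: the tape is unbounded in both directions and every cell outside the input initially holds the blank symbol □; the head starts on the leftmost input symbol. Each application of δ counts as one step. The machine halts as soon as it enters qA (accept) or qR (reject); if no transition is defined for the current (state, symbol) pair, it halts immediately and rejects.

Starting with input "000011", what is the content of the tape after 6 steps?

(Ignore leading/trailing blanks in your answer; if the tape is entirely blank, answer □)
Step 0: [q0]000011 (head at position 0)
Step 1: δ(q0, 0) = (q0, 1, R)  ⊢  1[q0]00011 (head at position 1)
Step 2: δ(q0, 0) = (q0, 1, R)  ⊢  11[q0]0011 (head at position 2)
Step 3: δ(q0, 0) = (q0, 1, R)  ⊢  111[q0]011 (head at position 3)
Step 4: δ(q0, 0) = (q0, 1, R)  ⊢  1111[q0]11 (head at position 4)
Step 5: δ(q0, 1) = (q0, 0, R)  ⊢  11110[q0]1 (head at position 5)
Step 6: δ(q0, 1) = (q0, 0, R)  ⊢  111100[q0]□ (head at position 6)
Tape after 6 steps (ignoring surrounding blanks): 111100

Final answer: Tape: 111100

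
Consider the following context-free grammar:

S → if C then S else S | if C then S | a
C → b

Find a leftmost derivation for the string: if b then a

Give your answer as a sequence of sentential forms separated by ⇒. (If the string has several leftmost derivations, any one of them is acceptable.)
Start with S.
Step 1: the leftmost non-terminal is S; apply S → if C then S:  if C then S
Step 2: the leftmost non-terminal is C; apply C → b:  if b then S
Step 3: the leftmost non-terminal is S; apply S → a:  if b then a

Final answer: S ⇒ if C then S ⇒ if b then S ⇒ if b then a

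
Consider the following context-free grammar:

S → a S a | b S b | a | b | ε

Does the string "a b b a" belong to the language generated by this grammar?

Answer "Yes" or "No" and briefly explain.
A derivation exists: S ⇒ a S a ⇒ a b S b a ⇒ a b b a (using S → a S a, S → b S b, then S → ε).

Final answer: Yes - a valid derivation exists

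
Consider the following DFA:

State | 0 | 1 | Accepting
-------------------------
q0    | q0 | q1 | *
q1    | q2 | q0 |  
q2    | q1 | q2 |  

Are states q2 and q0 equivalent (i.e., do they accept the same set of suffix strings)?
Try the suffix ε (the empty string).
From q2: q2 — not accepting.
From q0: q0 — accepting.
The two states disagree on this suffix, so they are not equivalent.

Final answer: No. Distinguishing string: ε (the empty string) - accepted from q0 but not from q2.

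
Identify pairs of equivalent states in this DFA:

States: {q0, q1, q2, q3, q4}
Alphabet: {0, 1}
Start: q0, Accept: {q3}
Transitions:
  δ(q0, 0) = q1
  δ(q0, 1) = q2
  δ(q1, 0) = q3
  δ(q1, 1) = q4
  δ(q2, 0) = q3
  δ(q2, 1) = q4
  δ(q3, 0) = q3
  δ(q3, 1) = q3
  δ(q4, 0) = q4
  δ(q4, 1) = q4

Using the table-filling algorithm:
Round 0 – mark pairs where exactly one state is accepting: (q0,q3), (q1,q3), (q2,q3), (q3,q4)
Round 1 – newly marked: (q0,q1) [on 0: q1 vs q3, already marked]; (q0,q2) [on 0: q1 vs q3, already marked]; (q1,q4) [on 0: q3 vs q4, already marked]; (q2,q4) [on 0: q3 vs q4, already marked]
Round 2 – newly marked: (q0,q4) [on 0: q1 vs q4, already marked]
No further pairs can be marked.
(q1, q2) unmarked: δ(q1,0)=q3, δ(q2,0)=q3; δ(q1,1)=q4, δ(q2,1)=q4 → equivalent
Equivalent pairs: (q1, q2)

Final answer: Equivalent pairs: (q1, q2)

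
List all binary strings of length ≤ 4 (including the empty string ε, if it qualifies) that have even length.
Checking every binary string of length 0 to 4:
  Length 0: accepted: ε | rejected: (none)
  Length 1: accepted: (none) | rejected: 0, 1
  Length 2: accepted: 00, 01, 10, 11 | rejected: (none)
  Length 3: accepted: (none) | rejected: 000, 001, 010, 011, 100, 101, 110, 111
  Length 4: accepted: 0000, 0001, 0010, 0011, 0100, 0101, 0110, 0111, 1000, 1001, 1010, 1011, 1100, 1101, 1110, 1111 | rejected: (none)
Total: 21 string(s).

Final answer: ε, 00, 01, 10, 11, 0000, 0001, 0010, 0011, 0100, 0101, 0110, 0111, 1000, 1001, 1010, 1011, 1100, 1101, 1110, 1111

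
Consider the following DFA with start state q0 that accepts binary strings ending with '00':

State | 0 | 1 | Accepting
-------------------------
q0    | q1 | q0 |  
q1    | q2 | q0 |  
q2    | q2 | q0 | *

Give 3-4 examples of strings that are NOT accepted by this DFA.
Any strings that end in a non-accepting state work; for example:
"001": q0 → q1 → q2 → q0; q0 is not accepting → rejected
"110": q0 → q0 → q0 → q1; q1 is not accepting → rejected
"0010": q0 → q1 → q2 → q0 → q1; q1 is not accepting → rejected
"1101": q0 → q0 → q0 → q1 → q0; q0 is not accepting → rejected

Final answer: "001", "110", "0010", "1101"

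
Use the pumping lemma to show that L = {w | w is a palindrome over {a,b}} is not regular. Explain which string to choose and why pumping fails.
Language: L = {w | w is a palindrome over {a,b}} (strings that read the same forwards and backwards)
Step 1: Assume for contradiction that L is regular, with pumping length p.
Step 2: Choose s = a^p b a^p. Then s ∈ L (it reads the same forwards and backwards) and |s| ≥ p.
Step 3: Consider any decomposition s = xyz with |xy| ≤ p and |y| > 0. Since |xy| ≤ p and the first p symbols of s are all a's, y = a^k for some k with 1 ≤ k ≤ p.
Step 4: Pumping up (i = 2): xy²z = a^(p+k) b a^p. Its reverse is a^p b a^(p+k) ≠ a^(p+k) b a^p (the single b is no longer in the middle), so xy²z is not a palindrome and xy²z ∉ L.
This contradicts the pumping lemma, so L is not regular.

Final answer: Choose s = a^p b a^p. Since |xy| ≤ p, y = a^k with k ≥ 1. Then xy²z = a^(p+k) b a^p is not a palindrome, so ∉ L.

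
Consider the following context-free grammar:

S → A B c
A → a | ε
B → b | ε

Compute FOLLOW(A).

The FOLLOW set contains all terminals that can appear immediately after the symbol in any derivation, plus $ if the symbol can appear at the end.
A occurs in S → A B c followed by B c. Add FIRST(B) minus ε = {b}; B is nullable (B → ε), so what follows B can also follow A: the terminal c. FOLLOW(A) = {b, c}.

Final answer: {b, c}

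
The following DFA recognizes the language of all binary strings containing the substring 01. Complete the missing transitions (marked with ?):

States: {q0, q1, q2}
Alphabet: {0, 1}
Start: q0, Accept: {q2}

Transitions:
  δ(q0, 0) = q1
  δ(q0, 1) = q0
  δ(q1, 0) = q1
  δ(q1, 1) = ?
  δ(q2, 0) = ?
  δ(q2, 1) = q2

What each state remembers (consistent with the given transitions and accept states):
  q0: 01 not seen yet and the last symbol was not 0
  q1: 01 not seen yet and the last symbol was 0
  q2: the substring 01 has already been seen
Filling in the missing entries:
  δ(q1, 1): in q1 (01 not seen yet and the last symbol was 0), after reading 1 we have: the substring 01 has already been seen → q2
  δ(q2, 0): in q2 (the substring 01 has already been seen), after reading 0 we have: the substring 01 has already been seen → q2

Final answer: δ(q1, 1) = q2; δ(q2, 0) = q2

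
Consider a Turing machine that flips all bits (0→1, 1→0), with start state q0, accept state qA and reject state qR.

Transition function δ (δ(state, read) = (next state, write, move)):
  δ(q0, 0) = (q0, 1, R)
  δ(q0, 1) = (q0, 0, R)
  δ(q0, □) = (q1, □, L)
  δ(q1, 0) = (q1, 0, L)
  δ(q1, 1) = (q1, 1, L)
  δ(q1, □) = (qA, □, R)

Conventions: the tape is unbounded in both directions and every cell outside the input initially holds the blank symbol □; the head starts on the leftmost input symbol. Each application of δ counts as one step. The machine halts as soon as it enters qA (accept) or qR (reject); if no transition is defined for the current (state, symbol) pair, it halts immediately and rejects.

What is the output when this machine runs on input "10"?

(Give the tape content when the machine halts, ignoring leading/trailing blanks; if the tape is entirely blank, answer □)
Step 0: [q0]10 (head at position 0)
Step 1: δ(q0, 1) = (q0, 0, R)  ⊢  0[q0]0 (head at position 1)
Step 2: δ(q0, 0) = (q0, 1, R)  ⊢  01[q0]□ (head at position 2)
Step 3: δ(q0, □) = (q1, □, L)  ⊢  0[q1]1□ (head at position 1)
Step 4: δ(q1, 1) = (q1, 1, L)  ⊢  [q1]01□ (head at position 0)
Step 5: δ(q1, 0) = (q1, 0, L)  ⊢  [q1]□01□ (head at position -1)
Step 6: δ(q1, □) = (qA, □, R)  ⊢  □[qA]01□ (head at position 0)
The machine is in qA, so it halts and accepts.
Tape content when halted (ignoring surrounding blanks): 01

Final answer: Output: 01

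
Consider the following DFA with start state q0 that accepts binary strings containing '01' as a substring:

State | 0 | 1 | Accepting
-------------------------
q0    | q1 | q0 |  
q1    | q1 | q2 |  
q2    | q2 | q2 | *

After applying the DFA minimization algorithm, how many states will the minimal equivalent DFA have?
All 3 states are reachable from q0, so none can be removed as unreachable.
Table-filling: first mark every (accepting, non-accepting) pair as distinguishable (accepting: {q2}; non-accepting: {q0, q1}).
Round 1: (q0, q1) on '1' go to q0 and q2, already distinguishable → mark.
Every pair of states is distinguishable, so the DFA is already minimal.
Equivalence classes: {q0}, {q1}, {q2} → 3 states.

Final answer: 3 states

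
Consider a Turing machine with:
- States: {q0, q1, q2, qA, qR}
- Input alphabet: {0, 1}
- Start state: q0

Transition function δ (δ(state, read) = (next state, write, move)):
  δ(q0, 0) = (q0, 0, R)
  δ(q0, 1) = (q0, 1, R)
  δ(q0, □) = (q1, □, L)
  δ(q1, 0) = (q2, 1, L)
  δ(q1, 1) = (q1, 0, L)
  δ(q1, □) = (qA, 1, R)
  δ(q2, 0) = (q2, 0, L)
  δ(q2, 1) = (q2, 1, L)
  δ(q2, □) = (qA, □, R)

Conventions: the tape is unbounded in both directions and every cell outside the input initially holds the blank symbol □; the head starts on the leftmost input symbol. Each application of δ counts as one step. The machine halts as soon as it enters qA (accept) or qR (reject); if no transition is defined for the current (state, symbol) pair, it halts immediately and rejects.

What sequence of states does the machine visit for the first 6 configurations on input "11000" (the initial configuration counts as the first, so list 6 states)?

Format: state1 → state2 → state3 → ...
Step 0: [q0]11000 (head at position 0)
Step 1: δ(q0, 1) = (q0, 1, R)  ⊢  1[q0]1000 (head at position 1)
Step 2: δ(q0, 1) = (q0, 1, R)  ⊢  11[q0]000 (head at position 2)
Step 3: δ(q0, 0) = (q0, 0, R)  ⊢  110[q0]00 (head at position 3)
Step 4: δ(q0, 0) = (q0, 0, R)  ⊢  1100[q0]0 (head at position 4)
Step 5: δ(q0, 0) = (q0, 0, R)  ⊢  11000[q0]□ (head at position 5)
Reading off the states of these 6 configurations: q0 → q0 → q0 → q0 → q0 → q0

Final answer: q0 → q0 → q0 → q0 → q0 → q0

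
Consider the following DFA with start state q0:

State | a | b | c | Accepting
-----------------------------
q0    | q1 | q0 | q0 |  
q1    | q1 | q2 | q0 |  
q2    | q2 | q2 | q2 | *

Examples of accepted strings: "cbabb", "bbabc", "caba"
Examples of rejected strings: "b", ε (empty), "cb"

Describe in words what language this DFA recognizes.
strings over {a,b,c} containing 'ab' as substring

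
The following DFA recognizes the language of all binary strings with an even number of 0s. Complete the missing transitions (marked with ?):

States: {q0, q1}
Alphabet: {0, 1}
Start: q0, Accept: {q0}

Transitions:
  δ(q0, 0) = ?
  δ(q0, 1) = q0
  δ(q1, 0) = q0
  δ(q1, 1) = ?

What each state remembers (consistent with the given transitions and accept states):
  q0: an even number of 0s has been read so far
  q1: an odd number of 0s has been read so far
Filling in the missing entries:
  δ(q0, 0): in q0 (an even number of 0s has been read so far), after reading 0 we have: an odd number of 0s has been read so far → q1
  δ(q1, 1): in q1 (an odd number of 0s has been read so far), after reading 1 we have: an odd number of 0s has been read so far → q1

Final answer: δ(q0, 0) = q1; δ(q1, 1) = q1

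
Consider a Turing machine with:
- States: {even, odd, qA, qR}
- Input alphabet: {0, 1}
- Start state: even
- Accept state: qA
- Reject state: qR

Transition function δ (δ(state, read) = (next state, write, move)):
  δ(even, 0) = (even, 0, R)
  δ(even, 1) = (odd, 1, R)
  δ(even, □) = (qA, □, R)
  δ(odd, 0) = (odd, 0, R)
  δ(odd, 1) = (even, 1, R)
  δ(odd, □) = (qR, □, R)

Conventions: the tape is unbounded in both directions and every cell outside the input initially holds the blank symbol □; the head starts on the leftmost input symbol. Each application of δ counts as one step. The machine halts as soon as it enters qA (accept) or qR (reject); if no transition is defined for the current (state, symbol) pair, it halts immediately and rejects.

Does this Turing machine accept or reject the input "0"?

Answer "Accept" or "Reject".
Step 0: [even]0 (head at position 0)
Step 1: δ(even, 0) = (even, 0, R)  ⊢  0[even]□ (head at position 1)
Step 2: δ(even, □) = (qA, □, R)  ⊢  0□[qA]□ (head at position 2)
The machine is in qA, so it halts and accepts.

Final answer: Accept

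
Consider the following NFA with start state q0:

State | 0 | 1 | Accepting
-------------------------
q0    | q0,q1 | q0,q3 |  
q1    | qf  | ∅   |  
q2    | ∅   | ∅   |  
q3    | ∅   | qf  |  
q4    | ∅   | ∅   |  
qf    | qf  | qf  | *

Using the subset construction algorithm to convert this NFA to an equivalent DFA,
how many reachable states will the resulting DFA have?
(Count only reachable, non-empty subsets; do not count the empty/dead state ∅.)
Start subset: {q0}
{q0}: on 0 → {q0, q1}, on 1 → {q0, q3}
{q0, q1}: on 0 → {q0, q1, qf}, on 1 → {q0, q3}
{q0, q3}: on 0 → {q0, q1}, on 1 → {q0, q3, qf}
{q0, q1, qf}: on 0 → {q0, q1, qf}, on 1 → {q0, q3, qf}
{q0, q3, qf}: on 0 → {q0, q1, qf}, on 1 → {q0, q3, qf}
Reachable non-empty subsets: {q0}, {q0, q1}, {q0, q3}, {q0, q1, qf}, {q0, q3, qf} — 5 in total.

Final answer: 5 states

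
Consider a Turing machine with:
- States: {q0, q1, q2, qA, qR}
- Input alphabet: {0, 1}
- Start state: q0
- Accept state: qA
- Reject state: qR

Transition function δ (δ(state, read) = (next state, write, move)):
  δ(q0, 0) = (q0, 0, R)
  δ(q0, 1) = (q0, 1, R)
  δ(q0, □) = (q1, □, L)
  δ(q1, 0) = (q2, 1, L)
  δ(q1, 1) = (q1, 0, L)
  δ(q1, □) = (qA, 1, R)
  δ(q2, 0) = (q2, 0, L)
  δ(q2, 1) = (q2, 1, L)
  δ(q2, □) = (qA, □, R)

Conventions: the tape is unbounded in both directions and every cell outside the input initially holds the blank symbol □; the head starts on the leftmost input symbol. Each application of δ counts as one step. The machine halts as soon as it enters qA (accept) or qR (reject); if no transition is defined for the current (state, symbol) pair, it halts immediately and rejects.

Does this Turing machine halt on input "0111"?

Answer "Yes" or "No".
Step 0: [q0]0111 (head at position 0)
Step 1: δ(q0, 0) = (q0, 0, R)  ⊢  0[q0]111 (head at position 1)
Step 2: δ(q0, 1) = (q0, 1, R)  ⊢  01[q0]11 (head at position 2)
Step 3: δ(q0, 1) = (q0, 1, R)  ⊢  011[q0]1 (head at position 3)
Step 4: δ(q0, 1) = (q0, 1, R)  ⊢  0111[q0]□ (head at position 4)
Step 5: δ(q0, □) = (q1, □, L)  ⊢  011[q1]1□ (head at position 3)
Step 6: δ(q1, 1) = (q1, 0, L)  ⊢  01[q1]10□ (head at position 2)
Step 7: δ(q1, 1) = (q1, 0, L)  ⊢  0[q1]100□ (head at position 1)
Step 8: δ(q1, 1) = (q1, 0, L)  ⊢  [q1]0000□ (head at position 0)
Step 9: δ(q1, 0) = (q2, 1, L)  ⊢  [q2]□1000□ (head at position -1)
Step 10: δ(q2, □) = (qA, □, R)  ⊢  □[qA]1000□ (head at position 0)
The machine is in qA, so it halts and accepts.
It halts after 10 steps.

Final answer: Yes - halts after 10 steps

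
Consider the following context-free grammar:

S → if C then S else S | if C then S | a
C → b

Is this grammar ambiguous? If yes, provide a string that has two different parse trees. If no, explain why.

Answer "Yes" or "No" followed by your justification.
The 'dangling else' can attach to either if. Two leftmost derivations of  if b then if b then a else a:
  (1) S ⇒ if C then S else S ⇒ if b then S else S ⇒ if b then if C then S else S ⇒ if b then if b then S else S ⇒ if b then if b then a else S ⇒ if b then if b then a else a   (else belongs to the outer if)
  (2) S ⇒ if C then S ⇒ if b then S ⇒ if b then if C then S else S ⇒ if b then if b then S else S ⇒ if b then if b then a else S ⇒ if b then if b then a else a   (else belongs to the inner if)
Two distinct parse trees for the same string, so the grammar is ambiguous.

Final answer: Yes - the string 'if b then if b then a else a' has two distinct leftmost derivations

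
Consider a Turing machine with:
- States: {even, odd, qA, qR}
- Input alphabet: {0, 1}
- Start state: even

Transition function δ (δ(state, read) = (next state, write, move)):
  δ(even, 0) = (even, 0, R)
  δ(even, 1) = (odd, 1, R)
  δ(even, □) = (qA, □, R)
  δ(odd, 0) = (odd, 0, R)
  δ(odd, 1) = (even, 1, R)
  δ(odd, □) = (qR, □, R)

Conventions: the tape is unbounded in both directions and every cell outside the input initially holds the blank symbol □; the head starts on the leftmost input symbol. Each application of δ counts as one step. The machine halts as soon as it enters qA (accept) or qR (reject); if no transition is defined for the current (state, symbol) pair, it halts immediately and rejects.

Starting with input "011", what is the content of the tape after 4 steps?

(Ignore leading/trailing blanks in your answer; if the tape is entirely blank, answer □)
Step 0: [even]011 (head at position 0)
Step 1: δ(even, 0) = (even, 0, R)  ⊢  0[even]11 (head at position 1)
Step 2: δ(even, 1) = (odd, 1, R)  ⊢  01[odd]1 (head at position 2)
Step 3: δ(odd, 1) = (even, 1, R)  ⊢  011[even]□ (head at position 3)
Step 4: δ(even, □) = (qA, □, R)  ⊢  011□[qA]□ (head at position 4)
Tape after 4 steps (ignoring surrounding blanks): 011

Final answer: Tape: 011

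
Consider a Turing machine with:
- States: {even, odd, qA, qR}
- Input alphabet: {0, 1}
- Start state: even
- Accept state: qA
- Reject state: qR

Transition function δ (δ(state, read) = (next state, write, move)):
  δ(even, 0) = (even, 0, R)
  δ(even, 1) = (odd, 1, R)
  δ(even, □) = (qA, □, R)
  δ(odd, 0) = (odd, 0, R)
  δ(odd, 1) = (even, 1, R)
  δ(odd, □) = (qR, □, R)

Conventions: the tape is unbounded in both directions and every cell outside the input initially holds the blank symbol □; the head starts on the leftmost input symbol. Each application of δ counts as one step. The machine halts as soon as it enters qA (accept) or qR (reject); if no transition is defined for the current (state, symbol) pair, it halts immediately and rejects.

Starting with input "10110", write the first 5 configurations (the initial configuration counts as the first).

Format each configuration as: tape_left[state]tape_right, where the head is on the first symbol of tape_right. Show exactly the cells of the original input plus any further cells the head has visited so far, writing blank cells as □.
Step 0: [even]10110 (head at position 0)
Step 1: δ(even, 1) = (odd, 1, R)  ⊢  1[odd]0110 (head at position 1)
Step 2: δ(odd, 0) = (odd, 0, R)  ⊢  10[odd]110 (head at position 2)
Step 3: δ(odd, 1) = (even, 1, R)  ⊢  101[even]10 (head at position 3)
Step 4: δ(even, 1) = (odd, 1, R)  ⊢  1011[odd]0 (head at position 4)

Final answer: [even]10110 ⊢ 1[odd]0110 ⊢ 10[odd]110 ⊢ 101[even]10 ⊢ 1011[odd]0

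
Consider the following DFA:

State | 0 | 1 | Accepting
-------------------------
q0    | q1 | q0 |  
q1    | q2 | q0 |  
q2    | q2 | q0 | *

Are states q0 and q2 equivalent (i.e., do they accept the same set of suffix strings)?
Try the suffix ε (the empty string).
From q0: q0 — not accepting.
From q2: q2 — accepting.
The two states disagree on this suffix, so they are not equivalent.

Final answer: No. Distinguishing string: ε (the empty string) - accepted from q2 but not from q0.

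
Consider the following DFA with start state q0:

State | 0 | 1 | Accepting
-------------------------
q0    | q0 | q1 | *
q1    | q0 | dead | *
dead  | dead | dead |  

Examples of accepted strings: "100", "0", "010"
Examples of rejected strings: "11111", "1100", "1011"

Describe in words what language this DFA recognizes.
binary strings with no two consecutive 1s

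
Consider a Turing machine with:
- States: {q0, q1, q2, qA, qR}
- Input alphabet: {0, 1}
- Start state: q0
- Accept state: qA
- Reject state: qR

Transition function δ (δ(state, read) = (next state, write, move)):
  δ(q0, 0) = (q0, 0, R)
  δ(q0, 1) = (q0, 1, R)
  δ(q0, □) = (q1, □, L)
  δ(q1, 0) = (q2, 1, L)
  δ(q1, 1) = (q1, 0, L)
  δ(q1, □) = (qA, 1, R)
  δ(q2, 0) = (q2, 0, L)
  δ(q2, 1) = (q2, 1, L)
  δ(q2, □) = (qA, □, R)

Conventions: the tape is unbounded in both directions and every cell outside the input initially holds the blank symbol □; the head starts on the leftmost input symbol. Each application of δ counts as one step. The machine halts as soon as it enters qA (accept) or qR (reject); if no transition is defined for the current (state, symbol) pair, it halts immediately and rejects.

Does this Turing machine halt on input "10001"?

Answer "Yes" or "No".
Step 0: [q0]10001 (head at position 0)
Step 1: δ(q0, 1) = (q0, 1, R)  ⊢  1[q0]0001 (head at position 1)
Step 2: δ(q0, 0) = (q0, 0, R)  ⊢  10[q0]001 (head at position 2)
Step 3: δ(q0, 0) = (q0, 0, R)  ⊢  100[q0]01 (head at position 3)
Step 4: δ(q0, 0) = (q0, 0, R)  ⊢  1000[q0]1 (head at position 4)
Step 5: δ(q0, 1) = (q0, 1, R)  ⊢  10001[q0]□ (head at position 5)
Step 6: δ(q0, □) = (q1, □, L)  ⊢  1000[q1]1□ (head at position 4)
Step 7: δ(q1, 1) = (q1, 0, L)  ⊢  100[q1]00□ (head at position 3)
Step 8: δ(q1, 0) = (q2, 1, L)  ⊢  10[q2]010□ (head at position 2)
Step 9: δ(q2, 0) = (q2, 0, L)  ⊢  1[q2]0010□ (head at position 1)
Step 10: δ(q2, 0) = (q2, 0, L)  ⊢  [q2]10010□ (head at position 0)
Step 11: δ(q2, 1) = (q2, 1, L)  ⊢  [q2]□10010□ (head at position -1)
Step 12: δ(q2, □) = (qA, □, R)  ⊢  □[qA]10010□ (head at position 0)
The machine is in qA, so it halts and accepts.
It halts after 12 steps.

Final answer: Yes - halts after 12 steps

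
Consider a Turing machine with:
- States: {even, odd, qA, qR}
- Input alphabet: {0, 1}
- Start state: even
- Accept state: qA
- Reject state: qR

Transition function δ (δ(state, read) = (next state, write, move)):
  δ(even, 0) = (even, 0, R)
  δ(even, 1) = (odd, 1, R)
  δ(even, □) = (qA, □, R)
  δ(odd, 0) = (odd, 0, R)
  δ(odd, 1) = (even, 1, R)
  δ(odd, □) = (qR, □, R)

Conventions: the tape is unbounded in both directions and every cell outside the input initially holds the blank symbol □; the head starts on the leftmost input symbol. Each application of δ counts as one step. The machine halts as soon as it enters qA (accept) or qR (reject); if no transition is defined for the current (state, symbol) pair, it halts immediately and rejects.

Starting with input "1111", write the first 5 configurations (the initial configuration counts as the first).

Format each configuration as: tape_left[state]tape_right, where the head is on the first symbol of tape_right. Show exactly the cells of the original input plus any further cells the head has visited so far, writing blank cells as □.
Step 0: [even]1111 (head at position 0)
Step 1: δ(even, 1) = (odd, 1, R)  ⊢  1[odd]111 (head at position 1)
Step 2: δ(odd, 1) = (even, 1, R)  ⊢  11[even]11 (head at position 2)
Step 3: δ(even, 1) = (odd, 1, R)  ⊢  111[odd]1 (head at position 3)
Step 4: δ(odd, 1) = (even, 1, R)  ⊢  1111[even]□ (head at position 4)

Final answer: [even]1111 ⊢ 1[odd]111 ⊢ 11[even]11 ⊢ 111[odd]1 ⊢ 1111[even]□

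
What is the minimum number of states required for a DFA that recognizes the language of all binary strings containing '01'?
Language: binary strings containing '01'
Lower bound (Myhill–Nerode): the prefixes ε, 0, 01 are pairwise distinguishable:
  ε vs 01: suffix ε distinguishes them (ε is rejected, 01 is accepted)
  0 vs 01: suffix ε distinguishes them (0 is rejected, 01 is accepted)
  ε vs 0: suffix 1 distinguishes them (ε·1 = 1 is rejected, 0·1 = 01 is accepted)
So any DFA needs at least 3 states.
Upper bound: a DFA with 3 states exists (one state per class above: 'no progress', 'last symbol 0', and 'seen 01' (accepting sink)).
Minimum states: 3

Final answer: 3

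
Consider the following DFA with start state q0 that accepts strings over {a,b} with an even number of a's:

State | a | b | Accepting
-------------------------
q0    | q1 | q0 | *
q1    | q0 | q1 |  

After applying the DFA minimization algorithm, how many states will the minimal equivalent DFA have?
All 2 states are reachable from q0, so none can be removed as unreachable.
Table-filling: first mark every (accepting, non-accepting) pair as distinguishable (accepting: {q0}; non-accepting: {q1}).
Every pair of states is distinguishable, so the DFA is already minimal.
Equivalence classes: {q0}, {q1} → 2 states.

Final answer: 2 states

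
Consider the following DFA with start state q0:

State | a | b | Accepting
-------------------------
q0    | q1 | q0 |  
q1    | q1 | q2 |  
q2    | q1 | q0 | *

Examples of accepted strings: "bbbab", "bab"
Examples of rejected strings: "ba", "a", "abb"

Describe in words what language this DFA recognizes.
strings over {a,b} ending with 'ab'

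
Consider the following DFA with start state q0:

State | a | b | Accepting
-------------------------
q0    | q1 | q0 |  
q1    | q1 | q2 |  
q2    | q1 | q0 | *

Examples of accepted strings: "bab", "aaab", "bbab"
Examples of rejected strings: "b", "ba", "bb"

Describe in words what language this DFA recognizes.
strings over {a,b} ending with 'ab'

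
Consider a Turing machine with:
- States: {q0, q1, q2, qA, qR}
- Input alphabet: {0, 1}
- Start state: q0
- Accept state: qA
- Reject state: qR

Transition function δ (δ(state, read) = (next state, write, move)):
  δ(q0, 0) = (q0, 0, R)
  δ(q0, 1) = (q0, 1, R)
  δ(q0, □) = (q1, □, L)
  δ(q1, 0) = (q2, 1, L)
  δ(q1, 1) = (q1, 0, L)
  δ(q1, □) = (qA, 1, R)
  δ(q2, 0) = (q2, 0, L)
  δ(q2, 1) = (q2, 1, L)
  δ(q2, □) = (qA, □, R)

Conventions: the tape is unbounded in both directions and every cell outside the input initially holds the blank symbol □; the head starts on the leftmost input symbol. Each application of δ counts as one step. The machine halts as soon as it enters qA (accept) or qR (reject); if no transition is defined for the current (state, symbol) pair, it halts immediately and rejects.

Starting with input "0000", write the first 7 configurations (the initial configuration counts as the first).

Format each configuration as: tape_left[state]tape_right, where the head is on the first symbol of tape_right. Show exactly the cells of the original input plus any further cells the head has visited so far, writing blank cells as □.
Step 0: [q0]0000 (head at position 0)
Step 1: δ(q0, 0) = (q0, 0, R)  ⊢  0[q0]000 (head at position 1)
Step 2: δ(q0, 0) = (q0, 0, R)  ⊢  00[q0]00 (head at position 2)
Step 3: δ(q0, 0) = (q0, 0, R)  ⊢  000[q0]0 (head at position 3)
Step 4: δ(q0, 0) = (q0, 0, R)  ⊢  0000[q0]□ (head at position 4)
Step 5: δ(q0, □) = (q1, □, L)  ⊢  000[q1]0□ (head at position 3)
Step 6: δ(q1, 0) = (q2, 1, L)  ⊢  00[q2]01□ (head at position 2)

Final answer: [q0]0000 ⊢ 0[q0]000 ⊢ 00[q0]00 ⊢ 000[q0]0 ⊢ 0000[q0]□ ⊢ 000[q1]0□ ⊢ 00[q2]01□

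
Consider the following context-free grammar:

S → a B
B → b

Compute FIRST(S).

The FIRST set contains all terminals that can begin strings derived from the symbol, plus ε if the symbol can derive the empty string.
S has the single production S → a B, whose right-hand side begins with the terminal a. So FIRST(S) = {a}.

Final answer: {a}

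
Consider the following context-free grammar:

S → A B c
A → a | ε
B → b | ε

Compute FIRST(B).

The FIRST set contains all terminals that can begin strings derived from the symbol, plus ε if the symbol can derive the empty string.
B → b contributes b; B → ε makes B nullable, contributing ε. FIRST(B) = {b, ε}.

Final answer: {b, ε}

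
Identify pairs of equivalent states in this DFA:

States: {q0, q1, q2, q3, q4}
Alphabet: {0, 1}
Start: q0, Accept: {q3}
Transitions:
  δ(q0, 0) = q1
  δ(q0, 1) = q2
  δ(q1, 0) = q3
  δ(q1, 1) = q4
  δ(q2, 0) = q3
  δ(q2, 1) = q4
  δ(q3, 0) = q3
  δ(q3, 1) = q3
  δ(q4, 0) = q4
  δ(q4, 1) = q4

Using the table-filling algorithm:
Round 0 – mark pairs where exactly one state is accepting: (q0,q3), (q1,q3), (q2,q3), (q3,q4)
Round 1 – newly marked: (q0,q1) [on 0: q1 vs q3, already marked]; (q0,q2) [on 0: q1 vs q3, already marked]; (q1,q4) [on 0: q3 vs q4, already marked]; (q2,q4) [on 0: q3 vs q4, already marked]
Round 2 – newly marked: (q0,q4) [on 0: q1 vs q4, already marked]
No further pairs can be marked.
(q1, q2) unmarked: δ(q1,0)=q3, δ(q2,0)=q3; δ(q1,1)=q4, δ(q2,1)=q4 → equivalent
Equivalent pairs: (q1, q2)

Final answer: Equivalent pairs: (q1, q2)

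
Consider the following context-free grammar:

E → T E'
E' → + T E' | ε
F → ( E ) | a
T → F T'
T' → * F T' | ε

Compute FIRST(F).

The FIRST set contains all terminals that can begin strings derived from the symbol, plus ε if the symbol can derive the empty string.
FIRST(F): F → ( E ) contributes '(' and F → a contributes 'a', so FIRST(F) = {(, a}. F is not nullable.

Final answer: {(, a}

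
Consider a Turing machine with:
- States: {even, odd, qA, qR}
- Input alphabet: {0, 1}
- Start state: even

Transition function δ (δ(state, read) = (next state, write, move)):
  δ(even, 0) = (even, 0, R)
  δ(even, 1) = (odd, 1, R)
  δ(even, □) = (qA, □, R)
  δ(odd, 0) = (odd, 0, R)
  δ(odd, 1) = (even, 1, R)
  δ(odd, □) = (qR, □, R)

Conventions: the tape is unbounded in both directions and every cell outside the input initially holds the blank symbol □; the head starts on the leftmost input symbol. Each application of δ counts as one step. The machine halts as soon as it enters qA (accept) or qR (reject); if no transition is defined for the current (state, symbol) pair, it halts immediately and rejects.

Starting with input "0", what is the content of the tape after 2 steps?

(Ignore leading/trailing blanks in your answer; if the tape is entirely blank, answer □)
Step 0: [even]0 (head at position 0)
Step 1: δ(even, 0) = (even, 0, R)  ⊢  0[even]□ (head at position 1)
Step 2: δ(even, □) = (qA, □, R)  ⊢  0□[qA]□ (head at position 2)
Tape after 2 steps (ignoring surrounding blanks): 0

Final answer: Tape: 0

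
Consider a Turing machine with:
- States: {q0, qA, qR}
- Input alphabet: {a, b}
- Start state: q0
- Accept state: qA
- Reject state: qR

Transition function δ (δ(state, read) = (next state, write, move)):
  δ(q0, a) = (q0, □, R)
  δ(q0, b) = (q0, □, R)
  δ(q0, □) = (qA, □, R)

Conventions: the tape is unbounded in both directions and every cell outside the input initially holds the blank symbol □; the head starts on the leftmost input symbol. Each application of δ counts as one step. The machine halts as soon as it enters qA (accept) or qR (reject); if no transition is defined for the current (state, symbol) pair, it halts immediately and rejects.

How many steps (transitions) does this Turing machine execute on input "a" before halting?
Step 0: [q0]a (head at position 0)
Step 1: δ(q0, a) = (q0, □, R)  ⊢  □[q0]□ (head at position 1)
Step 2: δ(q0, □) = (qA, □, R)  ⊢  □□[qA]□ (head at position 2)
The machine is in qA, so it halts and accepts.
Number of transitions executed: 2.

Final answer: 2 steps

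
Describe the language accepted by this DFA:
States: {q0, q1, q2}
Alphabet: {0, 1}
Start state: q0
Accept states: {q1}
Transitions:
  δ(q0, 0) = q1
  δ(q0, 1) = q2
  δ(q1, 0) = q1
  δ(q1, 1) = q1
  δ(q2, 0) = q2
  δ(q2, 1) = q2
Analyzing the DFA structure:
Start state: q0
Accept states: {q1}
Interpreting what each state remembers (checking against the transitions):
  q0: nothing has been read yet
  q1: the first symbol was 0
  q2: the first symbol was 1 (trap state)
  δ(q0, 0): in q0 (nothing has been read yet), after reading 0 we have: the first symbol was 0 → q1
  δ(q0, 1): in q0 (nothing has been read yet), after reading 1 we have: the first symbol was 1 (trap state) → q2
  δ(q1, 0): in q1 (the first symbol was 0), after reading 0 we have: the first symbol was 0 → q1
  δ(q1, 1): in q1 (the first symbol was 0), after reading 1 we have: the first symbol was 0 → q1
  δ(q2, 0): in q2 (the first symbol was 1 (trap state)), after reading 0 we have: the first symbol was 1 (trap state) → q2
  δ(q2, 1): in q2 (the first symbol was 1 (trap state)), after reading 1 we have: the first symbol was 1 (trap state) → q2
A string is accepted iff it ends in {q1}, i.e. the first symbol was 0.
Language: All binary strings starting with 0

Final answer: All binary strings starting with 0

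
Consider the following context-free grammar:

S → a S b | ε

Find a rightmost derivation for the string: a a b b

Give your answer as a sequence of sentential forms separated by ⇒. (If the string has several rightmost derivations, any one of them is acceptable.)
Start with S.
Step 1: the rightmost non-terminal is S; apply S → a S b:  a S b
Step 2: the rightmost non-terminal is S; apply S → a S b:  a a S b b
Step 3: the rightmost non-terminal is S; apply S → ε:  a a b b

Final answer: S ⇒ a S b ⇒ a a S b b ⇒ a a b b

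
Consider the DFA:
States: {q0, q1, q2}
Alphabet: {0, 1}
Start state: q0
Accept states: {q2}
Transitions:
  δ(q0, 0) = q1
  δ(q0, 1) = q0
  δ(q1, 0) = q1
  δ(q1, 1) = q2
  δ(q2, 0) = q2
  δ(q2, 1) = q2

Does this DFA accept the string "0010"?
Processing string "0010":
  q0 --0--> q1
  q1 --0--> q1
  q1 --1--> q2
  q2 --0--> q2
Final state: q2
Accept states: {q2}
q2 is an accept state, so the string is accepted.

Final answer: Yes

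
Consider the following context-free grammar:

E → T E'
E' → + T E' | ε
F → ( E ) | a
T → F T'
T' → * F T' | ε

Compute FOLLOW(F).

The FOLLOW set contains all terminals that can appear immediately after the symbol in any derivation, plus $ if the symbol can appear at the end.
Useful FIRST sets: FIRST(E') = {+, ε}, FIRST(T') = {*, ε} (both E' and T' are nullable).
FOLLOW(E): E is the start symbol → $; E appears in F → ( E ) followed by ')' → FOLLOW(E) = {), $}.
FOLLOW(E'): E' appears at the right end of E → T E' and of E' → + T E', so FOLLOW(E') ⊇ FOLLOW(E) (the second occurrence adds nothing new). FOLLOW(E') = {), $}.
FOLLOW(T): in E → T E' and E' → + T E', T is followed by E': add FIRST(E') minus ε = {+}; since E' is nullable, also add FOLLOW(E) and FOLLOW(E') = {), $}. FOLLOW(T) = {+, ), $}.
FOLLOW(T'): T' appears at the right end of T → F T' and of T' → * F T', so FOLLOW(T') = FOLLOW(T) = {+, ), $}.
FOLLOW(F): in T → F T' and T' → * F T', F is followed by T': add FIRST(T') minus ε = {*}; since T' is nullable, also add FOLLOW(T) and FOLLOW(T') = {+, ), $}. FOLLOW(F) = {*, +, ), $}.

Final answer: {$, ), *, +}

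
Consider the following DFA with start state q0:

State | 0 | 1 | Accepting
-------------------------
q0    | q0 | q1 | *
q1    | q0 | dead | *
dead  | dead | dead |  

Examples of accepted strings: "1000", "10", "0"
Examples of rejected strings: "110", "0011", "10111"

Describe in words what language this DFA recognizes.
binary strings with no two consecutive 1s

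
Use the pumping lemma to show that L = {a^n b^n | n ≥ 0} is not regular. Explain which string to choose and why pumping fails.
Language: L = {a^n b^n | n ≥ 0} (equal numbers of a's followed by b's)
Step 1: Assume for contradiction that L is regular, with pumping length p.
Step 2: Choose s = a^p b^p. Then s ∈ L (it has p a's followed by p b's) and |s| ≥ p.
Step 3: Consider any decomposition s = xyz with |xy| ≤ p and |y| > 0. Since |xy| ≤ p and the first p symbols of s are all a's, y = a^k for some k with 1 ≤ k ≤ p.
Step 4: Pumping up (i = 2): xy²z = a^(p+k) b^p, which has more a's than b's, so xy²z ∉ L.
This contradicts the pumping lemma, so L is not regular.

Final answer: Choose s = a^p b^p. Since |xy| ≤ p, y = a^k with k ≥ 1. Then xy²z = a^(p+k) b^p ∉ L.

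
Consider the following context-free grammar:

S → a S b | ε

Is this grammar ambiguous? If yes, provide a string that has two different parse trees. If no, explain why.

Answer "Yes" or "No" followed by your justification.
At every step exactly one production applies: if the remaining string to generate is non-empty it starts with a and ends with b, forcing S → a S b; if it is empty, S → ε is forced. Hence each string a^n b^n has exactly one derivation (S → a S b applied n times, then S → ε) and one parse tree.

Final answer: No - the grammar is unambiguous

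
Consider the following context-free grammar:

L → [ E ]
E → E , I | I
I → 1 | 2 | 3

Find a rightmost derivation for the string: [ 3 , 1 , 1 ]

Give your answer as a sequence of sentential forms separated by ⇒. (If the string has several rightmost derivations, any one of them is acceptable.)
Start with L.
Step 1: the rightmost non-terminal is L; apply L → [ E ]:  [ E ]
Step 2: the rightmost non-terminal is E; apply E → E , I:  [ E , I ]
Step 3: the rightmost non-terminal is I; apply I → 1:  [ E , 1 ]
Step 4: the rightmost non-terminal is E; apply E → E , I:  [ E , I , 1 ]
Step 5: the rightmost non-terminal is I; apply I → 1:  [ E , 1 , 1 ]
Step 6: the rightmost non-terminal is E; apply E → I:  [ I , 1 , 1 ]
Step 7: the rightmost non-terminal is I; apply I → 3:  [ 3 , 1 , 1 ]

Final answer: L ⇒ [ E ] ⇒ [ E , I ] ⇒ [ E , 1 ] ⇒ [ E , I , 1 ] ⇒ [ E , 1 , 1 ] ⇒ [ I , 1 , 1 ] ⇒ [ 3 , 1 , 1 ]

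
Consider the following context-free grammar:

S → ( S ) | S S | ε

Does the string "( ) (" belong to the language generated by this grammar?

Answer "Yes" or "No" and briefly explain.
Each production adds parentheses only in matched pairs (S → ( S )) or none at all, so every derived string has equally many '(' and ')'. The string ( ) ( has two '(' and one ')', so it cannot be derived.

Final answer: No - no valid derivation exists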